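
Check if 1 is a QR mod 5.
By Euler's criterion: 1^{2} ≡ 1 (mod 5). Since this equals 1, 1 is a QR.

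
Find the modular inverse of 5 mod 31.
Since 31 is prime, by Fermat 5^(-1) ≡ 5^{29} ≡ 25 mod 31. Verify: 5 × 25 = 125 ≡ 1 mod 31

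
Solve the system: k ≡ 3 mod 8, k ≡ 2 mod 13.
M = 8 × 13 = 104. M₁ = 13, y₁ ≡ 5 mod 8. M₂ = 8, y₂ ≡ 5 mod 13. k = 3×13×5 + 2×8×5 ≡ 67 mod 104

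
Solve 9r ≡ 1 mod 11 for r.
Since 11 is prime, by Fermat 9^(-1) ≡ 9^{9} ≡ 5 mod 11. Verify: 9 × 5 = 45 ≡ 1 mod 11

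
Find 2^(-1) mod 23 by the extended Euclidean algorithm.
Extended GCD: 2(-11) + 23(1) = 1. So 2^(-1) ≡ -11 ≡ 12 mod 23. Verify: 2 × 12 = 24 ≡ 1 mod 23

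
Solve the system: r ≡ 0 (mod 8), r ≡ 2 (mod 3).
M = 8 × 3 = 24. M₁ = 3, y₁ ≡ 3 (mod 8). M₂ = 8, y₂ ≡ 2 (mod 3). r = 0×3×3 + 2×8×2 ≡ 8 (mod 24)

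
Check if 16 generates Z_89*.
16^{11} ≡ 1 (mod 89) and 11 < 88, so ord_89(16) = 11 ≠ 88 and 16 is not a primitive root.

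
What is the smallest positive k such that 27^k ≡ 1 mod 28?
Powers of 27 mod 28: 27^1≡27, 27^2≡1. Order = 2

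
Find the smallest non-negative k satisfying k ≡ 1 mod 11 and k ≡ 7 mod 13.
M = 11 × 13 = 143. M₁ = 13, y₁ ≡ 6 mod 11. M₂ = 11, y₂ ≡ 6 mod 13. k = 1×13×6 + 7×11×6 ≡ 111 mod 143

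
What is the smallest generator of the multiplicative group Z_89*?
g = 3. Powers: [3, 9, 27, 81, 65, 17, 51, 64, 14, 42, ...] generates all 88 non-zero residues.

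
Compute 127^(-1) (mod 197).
Since 197 is prime, by Fermat 127^(-1) ≡ 127^{195} ≡ 121 (mod 197). Verify: 127 × 121 = 15367 ≡ 1 (mod 197)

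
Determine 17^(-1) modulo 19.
Since 19 is prime, by Fermat 17^(-1) ≡ 17^{17} ≡ 9 (mod 19). Verify: 17 × 9 = 153 ≡ 1 (mod 19)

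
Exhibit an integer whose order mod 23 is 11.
2 has order 11 mod 23 since 2^{11} ≡ 1 mod 23 and no smaller power works.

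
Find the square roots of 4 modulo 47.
The square roots of 4 mod 47 are 2 and 45. Verify: 2² = 4 ≡ 4 (mod 47)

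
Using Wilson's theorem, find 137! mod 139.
(138)! = (137)! × (138) ≡ -1 (mod 139). So (137)! ≡ -1 × (138)^(-1) ≡ (-1)×(-1) = 1 (mod 139)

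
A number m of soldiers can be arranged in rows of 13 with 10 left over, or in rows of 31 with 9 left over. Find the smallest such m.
M = 13 × 31 = 403. M₁ = 31, y₁ ≡ 8 (mod 13). M₂ = 13, y₂ ≡ 12 (mod 31). m = 10×31×8 + 9×13×12 ≡ 257 (mod 403)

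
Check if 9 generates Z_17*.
9^{8} ≡ 1 mod 17 and 8 < 16, so ord_17(9) = 8 ≠ 16 and 9 is not a primitive root.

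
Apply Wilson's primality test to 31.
(30)! mod 31 = 30. Since 30 ≡ -1 (mod 31), 31 is prime.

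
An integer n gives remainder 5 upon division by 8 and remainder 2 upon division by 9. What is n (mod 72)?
M = 8 × 9 = 72. M₁ = 9, y₁ ≡ 1 (mod 8). M₂ = 8, y₂ ≡ 8 (mod 9). n = 5×9×1 + 2×8×8 ≡ 29 (mod 72)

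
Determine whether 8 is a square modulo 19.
By Euler's criterion: 8^{9} ≡ 18 mod 19. Since this equals -1 (≡ 18), 8 is not a QR.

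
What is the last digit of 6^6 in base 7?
Using Fermat: 6^{6} ≡ 1 (mod 7). 6 ≡ 0 (mod 6). So 6^{6} ≡ 6^{0} ≡ 1 (mod 7)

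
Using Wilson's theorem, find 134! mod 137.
(136)! = (134)! × (135) × (136) ≡ -1 (mod 137). So (134)! ≡ -1 × [(136)(135)]^(-1) ≡ 68 (mod 137)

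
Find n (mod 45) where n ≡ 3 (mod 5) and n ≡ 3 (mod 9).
M = 5 × 9 = 45. M₁ = 9, y₁ ≡ 4 (mod 5). M₂ = 5, y₂ ≡ 2 (mod 9). n = 3×9×4 + 3×5×2 ≡ 3 (mod 45)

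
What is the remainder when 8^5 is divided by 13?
By repeated squaring (mod 13): 8^{1}≡8, 8^{2}≡12, 8^{4}≡1. Then 8^{5} = 8^{4+1} ≡ 1 × 8 ≡ 8 (mod 13)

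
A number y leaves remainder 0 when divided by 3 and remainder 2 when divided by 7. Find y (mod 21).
M = 3 × 7 = 21. M₁ = 7, y₁ ≡ 1 (mod 3). M₂ = 3, y₂ ≡ 5 (mod 7). y = 0×7×1 + 2×3×5 ≡ 9 (mod 21)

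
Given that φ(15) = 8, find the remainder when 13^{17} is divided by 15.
By Euler: 13^{8} ≡ 1 mod 15 since gcd(13, 15) = 1. 17 = 2×8 + 1. So 13^{17} ≡ 13^{1} ≡ 13 mod 15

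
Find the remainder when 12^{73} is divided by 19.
By Fermat: 12^{18} ≡ 1 mod 19. 73 = 4×18 + 1. So 12^{73} ≡ 12^{1} ≡ 12 mod 19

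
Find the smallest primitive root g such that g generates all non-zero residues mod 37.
g = 2. Powers: [2, 4, 8, 16, 32, 27, 17, ...] generates all 36 non-zero residues.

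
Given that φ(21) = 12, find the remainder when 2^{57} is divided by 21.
By Euler: 2^{12} ≡ 1 (mod 21) since gcd(2, 21) = 1. 57 = 4×12 + 9. So 2^{57} ≡ 2^{9} ≡ 8 (mod 21)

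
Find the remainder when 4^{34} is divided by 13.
By Fermat: 4^{12} ≡ 1 mod 13. 34 = 2×12 + 10. So 4^{34} ≡ 4^{10} ≡ 9 mod 13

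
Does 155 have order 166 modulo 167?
ord_167(155) divides 166. For each prime q|166: 155^{83}≡166, 155^{2}≡144, none ≡ 1. So 155 has order 166 and is a primitive root mod 167.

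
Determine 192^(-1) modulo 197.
Since 197 is prime, by Fermat 192^(-1) ≡ 192^{195} ≡ 118 (mod 197). Verify: 192 × 118 = 22656 ≡ 1 (mod 197)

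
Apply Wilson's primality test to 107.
(106)! mod 107 = 106. Since 106 ≡ -1 (mod 107), 107 is prime.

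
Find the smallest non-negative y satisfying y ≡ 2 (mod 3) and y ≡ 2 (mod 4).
M = 3 × 4 = 12. M₁ = 4, y₁ ≡ 1 (mod 3). M₂ = 3, y₂ ≡ 3 (mod 4). y = 2×4×1 + 2×3×3 ≡ 2 (mod 12)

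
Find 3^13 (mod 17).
By repeated squaring (mod 17): 3^{1}≡3, 3^{2}≡9, 3^{4}≡13, 3^{8}≡16. Then 3^{13} = 3^{8+4+1} ≡ 16 × 13 × 3 ≡ 12 (mod 17)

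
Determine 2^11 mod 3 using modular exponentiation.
Using Fermat: 2^{2} ≡ 1 (mod 3). 11 ≡ 1 (mod 2). So 2^{11} ≡ 2^{1} ≡ 2 (mod 3)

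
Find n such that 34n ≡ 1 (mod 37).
Since 37 is prime, by Fermat 34^(-1) ≡ 34^{35} ≡ 12 (mod 37). Verify: 34 × 12 = 408 ≡ 1 (mod 37)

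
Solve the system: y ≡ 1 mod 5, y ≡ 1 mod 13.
M = 5 × 13 = 65. M₁ = 13, y₁ ≡ 2 mod 5. M₂ = 5, y₂ ≡ 8 mod 13. y = 1×13×2 + 1×5×8 ≡ 1 mod 65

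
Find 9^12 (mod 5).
Using Fermat: 9^{4} ≡ 1 (mod 5). 12 ≡ 0 (mod 4). So 9^{12} ≡ 9^{0} ≡ 1 (mod 5)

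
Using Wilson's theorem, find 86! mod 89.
(88)! = (86)! × (87) × (88) ≡ -1 (mod 89). So (86)! ≡ -1 × [(88)(87)]^(-1) ≡ 44 (mod 89)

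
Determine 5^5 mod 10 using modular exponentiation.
By repeated squaring mod 10: 5^{1}≡5, 5^{2}≡5, 5^{4}≡5. Then 5^{5} = 5^{4+1} ≡ 5 × 5 ≡ 5 mod 10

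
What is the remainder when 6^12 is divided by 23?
By repeated squaring mod 23: 6^{1}≡6, 6^{2}≡13, 6^{4}≡8, 6^{8}≡18. Then 6^{12} = 6^{8+4} ≡ 18 × 8 ≡ 6 mod 23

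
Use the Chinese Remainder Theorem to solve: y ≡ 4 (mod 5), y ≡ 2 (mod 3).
M = 5 × 3 = 15. M₁ = 3, y₁ ≡ 2 (mod 5). M₂ = 5, y₂ ≡ 2 (mod 3). y = 4×3×2 + 2×5×2 ≡ 14 (mod 15)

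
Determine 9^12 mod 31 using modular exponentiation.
By repeated squaring mod 31: 9^{1}≡9, 9^{2}≡19, 9^{4}≡20, 9^{8}≡28. Then 9^{12} = 9^{8+4} ≡ 28 × 20 ≡ 2 mod 31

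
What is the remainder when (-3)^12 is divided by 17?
By repeated squaring (mod 17): (-3)^{1}≡14, (-3)^{2}≡9, (-3)^{4}≡13, (-3)^{8}≡16. Then (-3)^{12} = (-3)^{8+4} ≡ 16 × 13 ≡ 4 (mod 17)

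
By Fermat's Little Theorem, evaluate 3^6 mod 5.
By Fermat: 3^{4} ≡ 1 (mod 5). So 3^{6} = 3^{4} · 3^{2} ≡ 3^{2} ≡ 4 (mod 5)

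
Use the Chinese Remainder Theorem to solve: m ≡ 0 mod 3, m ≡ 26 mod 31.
M = 3 × 31 = 93. M₁ = 31, y₁ ≡ 1 mod 3. M₂ = 3, y₂ ≡ 21 mod 31. m = 0×31×1 + 26×3×21 ≡ 57 mod 93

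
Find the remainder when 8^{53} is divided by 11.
By Fermat: 8^{10} ≡ 1 (mod 11). 53 = 5×10 + 3. So 8^{53} ≡ 8^{3} ≡ 6 (mod 11)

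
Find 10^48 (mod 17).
Using Fermat: 10^{16} ≡ 1 (mod 17). 48 ≡ 0 (mod 16). So 10^{48} ≡ 10^{0} ≡ 1 (mod 17)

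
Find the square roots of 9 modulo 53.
The square roots of 9 mod 53 are 50 and 3. Verify: 50² = 2500 ≡ 9 (mod 53)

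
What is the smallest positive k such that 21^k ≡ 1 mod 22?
Powers of 21 mod 22: 21^1≡21, 21^2≡1. Order = 2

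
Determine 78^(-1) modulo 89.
Since 89 is prime, by Fermat 78^(-1) ≡ 78^{87} ≡ 8 mod 89. Verify: 78 × 8 = 624 ≡ 1 mod 89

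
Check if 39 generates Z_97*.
ord_97(39) divides 96. For each prime q|96: 39^{48}≡96, 39^{32}≡61, none ≡ 1. So 39 has order 96 and is a primitive root mod 97.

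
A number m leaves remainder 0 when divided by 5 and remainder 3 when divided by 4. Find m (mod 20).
M = 5 × 4 = 20. M₁ = 4, y₁ ≡ 4 (mod 5). M₂ = 5, y₂ ≡ 1 (mod 4). m = 0×4×4 + 3×5×1 ≡ 15 (mod 20)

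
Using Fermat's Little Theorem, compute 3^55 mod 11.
By Fermat: 3^{10} ≡ 1 (mod 11). 55 = 5×10 + 5. So 3^{55} ≡ 3^{5} ≡ 1 (mod 11)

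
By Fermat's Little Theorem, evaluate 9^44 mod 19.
By Fermat: 9^{18} ≡ 1 mod 19. 44 = 2×18 + 8. So 9^{44} ≡ 9^{8} ≡ 17 mod 19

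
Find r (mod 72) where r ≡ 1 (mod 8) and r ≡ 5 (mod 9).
M = 8 × 9 = 72. M₁ = 9, y₁ ≡ 1 (mod 8). M₂ = 8, y₂ ≡ 8 (mod 9). r = 1×9×1 + 5×8×8 ≡ 41 (mod 72)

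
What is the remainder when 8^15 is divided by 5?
Using Fermat: 8^{4} ≡ 1 mod 5. 15 ≡ 3 mod 4. So 8^{15} ≡ 8^{3} ≡ 2 mod 5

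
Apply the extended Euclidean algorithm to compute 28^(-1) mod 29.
Extended GCD: 28(-1) + 29(1) = 1. So 28^(-1) ≡ -1 ≡ 28 mod 29. Verify: 28 × 28 = 784 ≡ 1 mod 29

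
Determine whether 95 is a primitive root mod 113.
95^{8} ≡ 1 mod 113 and 8 < 112, so ord_113(95) = 8 ≠ 112 and 95 is not a primitive root.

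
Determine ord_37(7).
Powers of 7 mod 37: 7^1≡7, 7^2≡12, 7^3≡10, 7^4≡33, 7^5≡9, 7^6≡26, 7^7≡34, 7^8≡16, 7^9≡1. Order = 9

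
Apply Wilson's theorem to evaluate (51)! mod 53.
(52)! = (51)! × (52) ≡ -1 (mod 53). So (51)! ≡ -1 × (52)^(-1) ≡ (-1)×(-1) = 1 (mod 53)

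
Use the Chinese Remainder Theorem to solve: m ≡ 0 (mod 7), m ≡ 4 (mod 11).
M = 7 × 11 = 77. M₁ = 11, y₁ ≡ 2 (mod 7). M₂ = 7, y₂ ≡ 8 (mod 11). m = 0×11×2 + 4×7×8 ≡ 70 (mod 77)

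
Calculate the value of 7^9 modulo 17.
By repeated squaring mod 17: 7^{1}≡7, 7^{2}≡15, 7^{4}≡4, 7^{8}≡16. Then 7^{9} = 7^{8+1} ≡ 16 × 7 ≡ 10 mod 17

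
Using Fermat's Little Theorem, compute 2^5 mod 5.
By Fermat: 2^{4} ≡ 1 mod 5. So 2^{5} = 2^{4} · 2^{1} ≡ 2^{1} ≡ 2 mod 5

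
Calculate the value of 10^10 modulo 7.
Using Fermat: 10^{6} ≡ 1 mod 7. 10 ≡ 4 mod 6. So 10^{10} ≡ 10^{4} ≡ 4 mod 7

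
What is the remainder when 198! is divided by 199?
By Wilson's theorem, (198)! ≡ -1 ≡ 198 mod 199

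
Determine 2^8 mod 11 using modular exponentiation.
By repeated squaring (mod 11): 2^{1}≡2, 2^{2}≡4, 2^{4}≡5, 2^{8}≡3. So 2^{8} ≡ 3 (mod 11)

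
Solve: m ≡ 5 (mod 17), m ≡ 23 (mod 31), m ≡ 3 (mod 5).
M = 17 × 31 × 5 = 2635. M₁ = 155, y₁ ≡ 9 (mod 17). M₂ = 85, y₂ ≡ 27 (mod 31). M₃ = 527, y₃ ≡ 3 (mod 5). m = 5×155×9 + 23×85×27 + 3×527×3 ≡ 1263 (mod 2635)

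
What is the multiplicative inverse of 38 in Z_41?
Since 41 is prime, by Fermat 38^(-1) ≡ 38^{39} ≡ 27 (mod 41). Verify: 38 × 27 = 1026 ≡ 1 (mod 41)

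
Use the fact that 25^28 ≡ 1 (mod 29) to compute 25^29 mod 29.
By Fermat: 25^{28} ≡ 1 (mod 29). So 25^{29} = 25^{28} · 25^{1} ≡ 25^{1} ≡ 25 (mod 29)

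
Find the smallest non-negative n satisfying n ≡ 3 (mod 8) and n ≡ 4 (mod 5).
M = 8 × 5 = 40. M₁ = 5, y₁ ≡ 5 (mod 8). M₂ = 8, y₂ ≡ 2 (mod 5). n = 3×5×5 + 4×8×2 ≡ 19 (mod 40)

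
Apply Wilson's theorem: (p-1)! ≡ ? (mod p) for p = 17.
By Wilson's theorem, (16)! ≡ -1 ≡ 16 (mod 17)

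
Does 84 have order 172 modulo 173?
84^{43} ≡ 1 (mod 173) and 43 < 172, so ord_173(84) = 43 ≠ 172 and 84 is not a primitive root.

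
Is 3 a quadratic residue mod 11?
By Euler's criterion: 3^{5} ≡ 1 (mod 11). Since this equals 1, 3 is a QR.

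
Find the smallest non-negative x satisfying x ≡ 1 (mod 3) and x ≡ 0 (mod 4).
M = 3 × 4 = 12. M₁ = 4, y₁ ≡ 1 (mod 3). M₂ = 3, y₂ ≡ 3 (mod 4). x = 1×4×1 + 0×3×3 ≡ 4 (mod 12)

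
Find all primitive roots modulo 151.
There are φ(150) = 40 primitive roots mod 151: {6, 7, 12, 13, 14, 15, 30, 35, 48, 51, 52, 54, 56, 61, 63, 71, 77, 82, 89, 93, 96, 102, 104, 106, 108, 109, 111, 112, 114, 115, 117, 120, 126, 129, 130, 133, 134, 140, 141, 146}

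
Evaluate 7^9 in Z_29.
By repeated squaring mod 29: 7^{1}≡7, 7^{2}≡20, 7^{4}≡23, 7^{8}≡7. Then 7^{9} = 7^{8+1} ≡ 7 × 7 ≡ 20 mod 29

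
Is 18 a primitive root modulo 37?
ord_37(18) divides 36. For each prime q|36: 18^{18}≡36, 18^{12}≡10, none ≡ 1. So 18 has order 36 and is a primitive root mod 37.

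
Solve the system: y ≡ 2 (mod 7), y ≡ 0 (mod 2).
M = 7 × 2 = 14. M₁ = 2, y₁ ≡ 4 (mod 7). M₂ = 7, y₂ ≡ 1 (mod 2). y = 2×2×4 + 0×7×1 ≡ 2 (mod 14)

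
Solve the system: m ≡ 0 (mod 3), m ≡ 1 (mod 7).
M = 3 × 7 = 21. M₁ = 7, y₁ ≡ 1 (mod 3). M₂ = 3, y₂ ≡ 5 (mod 7). m = 0×7×1 + 1×3×5 ≡ 15 (mod 21)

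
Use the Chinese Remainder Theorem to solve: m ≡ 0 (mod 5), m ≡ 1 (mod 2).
M = 5 × 2 = 10. M₁ = 2, y₁ ≡ 3 (mod 5). M₂ = 5, y₂ ≡ 1 (mod 2). m = 0×2×3 + 1×5×1 ≡ 5 (mod 10)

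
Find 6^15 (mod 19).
By repeated squaring (mod 19): 6^{1}≡6, 6^{2}≡17, 6^{4}≡4, 6^{8}≡16. Then 6^{15} = 6^{8+4+2+1} ≡ 16 × 4 × 17 × 6 ≡ 11 (mod 19)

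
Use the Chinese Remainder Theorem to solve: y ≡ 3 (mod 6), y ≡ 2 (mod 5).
M = 6 × 5 = 30. M₁ = 5, y₁ ≡ 5 (mod 6). M₂ = 6, y₂ ≡ 1 (mod 5). y = 3×5×5 + 2×6×1 ≡ 27 (mod 30)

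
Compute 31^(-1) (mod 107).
Since 107 is prime, by Fermat 31^(-1) ≡ 31^{105} ≡ 38 (mod 107). Verify: 31 × 38 = 1178 ≡ 1 (mod 107)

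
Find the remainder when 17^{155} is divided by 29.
By Fermat: 17^{28} ≡ 1 (mod 29). 155 = 5×28 + 15. So 17^{155} ≡ 17^{15} ≡ 12 (mod 29)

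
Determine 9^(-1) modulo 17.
Since 17 is prime, by Fermat 9^(-1) ≡ 9^{15} ≡ 2 mod 17. Verify: 9 × 2 = 18 ≡ 1 mod 17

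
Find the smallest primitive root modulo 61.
g = 2. Powers: [2, 4, 8, 16, 32, 3, 6, 12, 24, 48, ...] generates all 60 non-zero residues.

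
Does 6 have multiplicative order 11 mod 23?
Powers of 6 mod 23: 6^1≡6, 6^2≡13, 6^3≡9, 6^4≡8, 6^5≡2, 6^6≡12, 6^7≡3, 6^8≡18, 6^9≡16, 6^10≡4, 6^11≡1. First k with 6^k≡1 is k=11. Yes, ord_23(6) = 11.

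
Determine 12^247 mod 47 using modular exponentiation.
Using Fermat: 12^{46} ≡ 1 (mod 47). 247 ≡ 17 (mod 46). So 12^{247} ≡ 12^{17} ≡ 7 (mod 47)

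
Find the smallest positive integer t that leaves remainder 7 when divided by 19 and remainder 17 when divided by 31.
M = 19 × 31 = 589. M₁ = 31, y₁ ≡ 8 mod 19. M₂ = 19, y₂ ≡ 18 mod 31. t = 7×31×8 + 17×19×18 ≡ 482 mod 589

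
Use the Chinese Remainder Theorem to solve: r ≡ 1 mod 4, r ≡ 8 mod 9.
M = 4 × 9 = 36. M₁ = 9, y₁ ≡ 1 mod 4. M₂ = 4, y₂ ≡ 7 mod 9. r = 1×9×1 + 8×4×7 ≡ 17 mod 36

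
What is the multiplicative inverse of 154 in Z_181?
Since 181 is prime, by Fermat 154^(-1) ≡ 154^{179} ≡ 67 mod 181. Verify: 154 × 67 = 10318 ≡ 1 mod 181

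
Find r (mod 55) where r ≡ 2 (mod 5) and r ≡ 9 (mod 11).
M = 5 × 11 = 55. M₁ = 11, y₁ ≡ 1 (mod 5). M₂ = 5, y₂ ≡ 9 (mod 11). r = 2×11×1 + 9×5×9 ≡ 42 (mod 55)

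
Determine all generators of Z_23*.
There are φ(22) = 10 primitive roots mod 23: {5, 7, 10, 11, 14, 15, 17, 19, 20, 21}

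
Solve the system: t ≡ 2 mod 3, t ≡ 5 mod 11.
M = 3 × 11 = 33. M₁ = 11, y₁ ≡ 2 mod 3. M₂ = 3, y₂ ≡ 4 mod 11. t = 2×11×2 + 5×3×4 ≡ 5 mod 33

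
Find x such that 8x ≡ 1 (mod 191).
Since 191 is prime, by Fermat 8^(-1) ≡ 8^{189} ≡ 24 (mod 191). Verify: 8 × 24 = 192 ≡ 1 (mod 191)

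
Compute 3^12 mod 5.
Using Fermat: 3^{4} ≡ 1 mod 5. 12 ≡ 0 mod 4. So 3^{12} ≡ 3^{0} ≡ 1 mod 5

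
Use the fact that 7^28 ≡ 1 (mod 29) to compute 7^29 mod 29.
By Fermat: 7^{28} ≡ 1 (mod 29). So 7^{29} = 7^{28} · 7^{1} ≡ 7^{1} ≡ 7 (mod 29)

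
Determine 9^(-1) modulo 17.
Since 17 is prime, by Fermat 9^(-1) ≡ 9^{15} ≡ 2 mod 17. Verify: 9 × 2 = 18 ≡ 1 mod 17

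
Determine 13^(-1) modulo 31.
Since 31 is prime, by Fermat 13^(-1) ≡ 13^{29} ≡ 12 (mod 31). Verify: 13 × 12 = 156 ≡ 1 (mod 31)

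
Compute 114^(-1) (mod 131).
Since 131 is prime, by Fermat 114^(-1) ≡ 114^{129} ≡ 77 (mod 131). Verify: 114 × 77 = 8778 ≡ 1 (mod 131)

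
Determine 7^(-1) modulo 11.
Since 11 is prime, by Fermat 7^(-1) ≡ 7^{9} ≡ 8 (mod 11). Verify: 7 × 8 = 56 ≡ 1 (mod 11)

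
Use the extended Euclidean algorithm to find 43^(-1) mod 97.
Extended GCD: 43(-9) + 97(4) = 1. So 43^(-1) ≡ -9 ≡ 88 (mod 97). Verify: 43 × 88 = 3784 ≡ 1 (mod 97)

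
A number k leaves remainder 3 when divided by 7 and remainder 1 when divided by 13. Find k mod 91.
M = 7 × 13 = 91. M₁ = 13, y₁ ≡ 6 mod 7. M₂ = 7, y₂ ≡ 2 mod 13. k = 3×13×6 + 1×7×2 ≡ 66 mod 91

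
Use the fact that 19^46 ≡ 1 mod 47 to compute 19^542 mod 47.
By Fermat: 19^{46} ≡ 1 mod 47. 542 ≡ 36 mod 46. So 19^{542} ≡ 19^{36} ≡ 12 mod 47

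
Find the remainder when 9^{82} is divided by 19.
By Fermat: 9^{18} ≡ 1 mod 19. 82 = 4×18 + 10. So 9^{82} ≡ 9^{10} ≡ 9 mod 19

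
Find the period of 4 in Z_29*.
Powers of 4 mod 29: 4^1≡4, 4^2≡16, 4^3≡6, 4^4≡24, 4^5≡9, 4^6≡7, 4^7≡28, 4^8≡25, 4^9≡13, 4^10≡23, 4^11≡5, 4^12≡20, 4^13≡22, 4^14≡1. Order = 14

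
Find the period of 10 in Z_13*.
Powers of 10 mod 13: 10^1≡10, 10^2≡9, 10^3≡12, 10^4≡3, 10^5≡4, 10^6≡1. So the order of 10 is 6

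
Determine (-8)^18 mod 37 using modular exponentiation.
By repeated squaring mod 37: (-8)^{1}≡29, (-8)^{2}≡27, (-8)^{4}≡26, (-8)^{8}≡10, (-8)^{16}≡26. Then (-8)^{18} = (-8)^{16+2} ≡ 26 × 27 ≡ 36 mod 37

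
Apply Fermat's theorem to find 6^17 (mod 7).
By Fermat: 6^{6} ≡ 1 (mod 7). 17 = 2×6 + 5. So 6^{17} ≡ 6^{5} ≡ 6 (mod 7)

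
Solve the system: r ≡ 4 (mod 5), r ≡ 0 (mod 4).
M = 5 × 4 = 20. M₁ = 4, y₁ ≡ 4 (mod 5). M₂ = 5, y₂ ≡ 1 (mod 4). r = 4×4×4 + 0×5×1 ≡ 4 (mod 20)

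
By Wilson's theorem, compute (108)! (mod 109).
By Wilson's theorem, (108)! ≡ -1 ≡ 108 (mod 109)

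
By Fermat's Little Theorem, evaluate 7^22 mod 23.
By Fermat's Little Theorem, 7^{22} ≡ 1 (mod 23) since 23 is prime and gcd(7, 23) = 1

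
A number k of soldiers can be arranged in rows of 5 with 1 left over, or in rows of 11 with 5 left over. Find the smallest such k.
M = 5 × 11 = 55. M₁ = 11, y₁ ≡ 1 mod 5. M₂ = 5, y₂ ≡ 9 mod 11. k = 1×11×1 + 5×5×9 ≡ 16 mod 55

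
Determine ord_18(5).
Powers of 5 mod 18: 5^1≡5, 5^2≡7, 5^3≡17, 5^4≡13, 5^5≡11, 5^6≡1. ord_18(5) = 6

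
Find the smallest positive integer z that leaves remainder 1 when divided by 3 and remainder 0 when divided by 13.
M = 3 × 13 = 39. M₁ = 13, y₁ ≡ 1 (mod 3). M₂ = 3, y₂ ≡ 9 (mod 13). z = 1×13×1 + 0×3×9 ≡ 13 (mod 39)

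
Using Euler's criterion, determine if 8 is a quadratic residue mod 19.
By Euler's criterion: 8^{9} ≡ 18 (mod 19). Since this equals -1 (≡ 18), 8 is not a QR.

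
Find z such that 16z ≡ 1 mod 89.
Since 89 is prime, by Fermat 16^(-1) ≡ 16^{87} ≡ 39 mod 89. Verify: 16 × 39 = 624 ≡ 1 mod 89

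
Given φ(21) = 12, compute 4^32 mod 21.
By Euler: 4^{12} ≡ 1 mod 21 since gcd(4, 21) = 1. 32 = 2×12 + 8. So 4^{32} ≡ 4^{8} ≡ 16 mod 21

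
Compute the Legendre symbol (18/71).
(18/71) = 18^{35} mod 71 = 1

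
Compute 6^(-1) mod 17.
Since 17 is prime, by Fermat 6^(-1) ≡ 6^{15} ≡ 3 mod 17. Verify: 6 × 3 = 18 ≡ 1 mod 17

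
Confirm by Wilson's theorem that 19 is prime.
(18)! mod 19 = 18. Since this equals -1 (mod 19), Wilson confirms 19 is prime.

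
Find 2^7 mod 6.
By repeated squaring mod 6: 2^{1}≡2, 2^{2}≡4, 2^{4}≡4. Then 2^{7} = 2^{4+2+1} ≡ 4 × 4 × 2 ≡ 2 mod 6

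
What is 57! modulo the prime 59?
(58)! = (57)! × (58) ≡ -1 (mod 59). So (57)! ≡ -1 × (58)^(-1) ≡ (-1)×(-1) = 1 (mod 59)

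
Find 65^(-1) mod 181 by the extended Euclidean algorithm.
Extended GCD: 65(39) + 181(-14) = 1. So 65^(-1) ≡ 39 mod 181. Verify: 65 × 39 = 2535 ≡ 1 mod 181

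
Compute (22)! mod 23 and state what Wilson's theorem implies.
(22)! mod 23 = 22. Since this equals -1 (mod 23), Wilson confirms 23 is prime.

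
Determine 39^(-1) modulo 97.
Since 97 is prime, by Fermat 39^(-1) ≡ 39^{95} ≡ 5 mod 97. Verify: 39 × 5 = 195 ≡ 1 mod 97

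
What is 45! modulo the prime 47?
(46)! = (45)! × (46) ≡ -1 (mod 47). So (45)! ≡ -1 × (46)^(-1) ≡ (-1)×(-1) = 1 (mod 47)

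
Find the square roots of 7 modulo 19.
The square roots of 7 mod 19 are 11 and 8. Verify: 11² = 121 ≡ 7 mod 19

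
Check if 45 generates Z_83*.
ord_83(45) divides 82. For each prime q|82: 45^{41}≡82, 45^{2}≡33, none ≡ 1. So 45 has order 82 and is a primitive root mod 83.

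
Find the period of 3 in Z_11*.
Powers of 3 mod 11: 3^1≡3, 3^2≡9, 3^3≡5, 3^4≡4, 3^5≡1. So the order of 3 is 5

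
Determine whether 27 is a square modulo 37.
By Euler's criterion: 27^{18} ≡ 1 mod 37. Since this equals 1, 27 is a QR.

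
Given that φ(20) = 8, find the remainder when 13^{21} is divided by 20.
By Euler: 13^{8} ≡ 1 (mod 20) since gcd(13, 20) = 1. 21 = 2×8 + 5. So 13^{21} ≡ 13^{5} ≡ 13 (mod 20)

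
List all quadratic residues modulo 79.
Quadratic residues modulo 79: {1, 2, 4, 5, 8, 9, 10, 11, 13, 16, 18, 19, 20, 21, 22, 23, 25, 26, 31, 32, 36, 38, 40, 42, 44, 45, 46, 49, 50, 51, 52, 55, 62, 64, 65, 67, 72, 73, 76}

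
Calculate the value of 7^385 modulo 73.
Using Fermat: 7^{72} ≡ 1 mod 73. 385 ≡ 25 mod 72. So 7^{385} ≡ 7^{25} ≡ 7 mod 73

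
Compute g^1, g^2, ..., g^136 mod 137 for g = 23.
23^1, 23^2, ..., 23^{136} mod 137: [23, 118, 111, 87, 83, 128, 67, 34, 97, 39, 75, 81, 82, 105, 86, 60, 10, 93, 84, 14, 48, 8, 47, 122, 66, 11, 116, 65, 125, 135, 91, 38, 52, 100, 108, 18, 3, 69, 80, 59, 124, 112, 110, 64, 102, 17, 117, 88, 106, 109, 41, 121, 43, 30, 5, 115, 42, 7, 24, 4, 92, 61, 33, 74, 58, 101, 131, 136, 114, 19, 26, 50, 54, 9, 70, 103, 40, 98, 62, 56, 55, 32, 51, 77, 127, 44, 53, 123, 89, 129, 90, 15, 71, 126, 21, 72, 12, 2, 46, 99, 85, 37, 29, 119, 134, 68, 57, 78, 13, 25, 27, 73, 35, 120, 20, 49, 31, 28, 96, 16, 94, 107, 132, 22, 95, 130, 113, 133, 45, 76, 104, 63, 79, 36, 6, 1]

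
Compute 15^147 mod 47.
Using Fermat: 15^{46} ≡ 1 (mod 47). 147 ≡ 9 (mod 46). So 15^{147} ≡ 15^{9} ≡ 23 (mod 47)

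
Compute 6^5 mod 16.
By repeated squaring (mod 16): 6^{1}≡6, 6^{2}≡4, 6^{4}≡0. Then 6^{5} = 6^{4+1} ≡ 0 × 6 ≡ 0 (mod 16)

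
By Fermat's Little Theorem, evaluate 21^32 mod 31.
By Fermat: 21^{30} ≡ 1 mod 31. So 21^{32} = 21^{30} · 21^{2} ≡ 21^{2} ≡ 7 mod 31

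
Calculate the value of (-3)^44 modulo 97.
By repeated squaring mod 97: (-3)^{1}≡94, (-3)^{2}≡9, (-3)^{4}≡81, (-3)^{8}≡62, (-3)^{16}≡61, (-3)^{32}≡35. Then (-3)^{44} = (-3)^{32+8+4} ≡ 35 × 62 × 81 ≡ 6 mod 97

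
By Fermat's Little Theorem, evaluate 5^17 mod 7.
By Fermat: 5^{6} ≡ 1 (mod 7). 17 = 2×6 + 5. So 5^{17} ≡ 5^{5} ≡ 3 (mod 7)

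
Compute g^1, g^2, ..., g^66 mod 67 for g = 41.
41^1, 41^2, ..., 41^{66} mod 67: [41, 6, 45, 36, 2, 15, 12, 23, 5, 4, 30, 24, 46, 10, 8, 60, 48, 25, 20, 16, 53, 29, 50, 40, 32, 39, 58, 33, 13, 64, 11, 49, 66, 26, 61, 22, 31, 65, 52, 55, 44, 62, 63, 37, 43, 21, 57, 59, 7, 19, 42, 47, 51, 14, 38, 17, 27, 35, 28, 9, 34, 54, 3, 56, 18, 1]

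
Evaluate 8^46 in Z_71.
By repeated squaring (mod 71): 8^{1}≡8, 8^{2}≡64, 8^{4}≡49, 8^{8}≡58, 8^{16}≡27, 8^{32}≡19. Then 8^{46} = 8^{32+8+4+2} ≡ 19 × 58 × 49 × 64 ≡ 18 (mod 71)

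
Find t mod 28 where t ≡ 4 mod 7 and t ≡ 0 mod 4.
M = 7 × 4 = 28. M₁ = 4, y₁ ≡ 2 mod 7. M₂ = 7, y₂ ≡ 3 mod 4. t = 4×4×2 + 0×7×3 ≡ 4 mod 28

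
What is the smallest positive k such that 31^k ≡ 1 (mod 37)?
Powers of 31 mod 37: 31^1≡31, 31^2≡36, 31^3≡6, 31^4≡1. ord_37(31) = 4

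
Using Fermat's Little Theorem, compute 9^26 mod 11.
By Fermat: 9^{10} ≡ 1 (mod 11). 26 = 2×10 + 6. So 9^{26} ≡ 9^{6} ≡ 9 (mod 11)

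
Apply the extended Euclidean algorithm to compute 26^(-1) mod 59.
Extended GCD: 26(25) + 59(-11) = 1. So 26^(-1) ≡ 25 (mod 59). Verify: 26 × 25 = 650 ≡ 1 (mod 59)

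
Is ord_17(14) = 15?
Powers of 14 mod 17: 14^1≡14, 14^2≡9, 14^3≡7, 14^4≡13, 14^5≡12, 14^6≡15, 14^7≡6, 14^8≡16, 14^9≡3, 14^10≡8, 14^11≡10, 14^12≡4, 14^13≡5, 14^14≡2, 14^15≡11, 14^16≡1. 14^15≡11≢1, so ord ≠ 15. No, the actual order is 16.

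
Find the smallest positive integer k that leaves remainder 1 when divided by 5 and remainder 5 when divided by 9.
M = 5 × 9 = 45. M₁ = 9, y₁ ≡ 4 (mod 5). M₂ = 5, y₂ ≡ 2 (mod 9). k = 1×9×4 + 5×5×2 ≡ 41 (mod 45)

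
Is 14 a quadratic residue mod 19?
By Euler's criterion: 14^{9} ≡ 18 mod 19. Since this equals -1 (≡ 18), 14 is not a QR.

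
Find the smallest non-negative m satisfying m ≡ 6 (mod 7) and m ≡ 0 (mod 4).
M = 7 × 4 = 28. M₁ = 4, y₁ ≡ 2 (mod 7). M₂ = 7, y₂ ≡ 3 (mod 4). m = 6×4×2 + 0×7×3 ≡ 20 (mod 28)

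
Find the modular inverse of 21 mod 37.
Since 37 is prime, by Fermat 21^(-1) ≡ 21^{35} ≡ 30 (mod 37). Verify: 21 × 30 = 630 ≡ 1 (mod 37)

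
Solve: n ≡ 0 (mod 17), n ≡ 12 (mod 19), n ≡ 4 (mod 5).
M = 17 × 19 × 5 = 1615. M₁ = 95, y₁ ≡ 12 (mod 17). M₂ = 85, y₂ ≡ 17 (mod 19). M₃ = 323, y₃ ≡ 2 (mod 5). n = 0×95×12 + 12×85×17 + 4×323×2 ≡ 544 (mod 1615)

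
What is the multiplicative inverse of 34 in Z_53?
Since 53 is prime, by Fermat 34^(-1) ≡ 34^{51} ≡ 39 mod 53. Verify: 34 × 39 = 1326 ≡ 1 mod 53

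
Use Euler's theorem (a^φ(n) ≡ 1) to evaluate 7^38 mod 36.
By Euler: 7^{12} ≡ 1 mod 36 since gcd(7, 36) = 1. 38 = 3×12 + 2. So 7^{38} ≡ 7^{2} ≡ 13 mod 36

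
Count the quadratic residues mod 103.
The squaring map on Z_103* is 2-to-1, so there are (102)/2 = 51 QRs.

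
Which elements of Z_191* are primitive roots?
There are φ(190) = 72 primitive roots mod 191: {19, 21, 22, 28, 29, 33, 35, 42, 44, 47, 53, 56, 57, 58, 61, 62, 63, 71, 73, 74, 76, 83, 87, 88, 89, 91, 93, 94, 95, 99, 101, 105, 106, 110, 111, 112, 113, 114, 116, 119, 123, 124, 126, 127, 131, 132, 137, 140, 141, 143, 145, 146, 148, 151, 157, 164, 165, 167, 168, 171, 173, 174, 175, 176, 178, 179, 181, 182, 183, 187, 188, 189}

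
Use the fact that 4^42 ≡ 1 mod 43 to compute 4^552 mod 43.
By Fermat: 4^{42} ≡ 1 mod 43. 552 ≡ 6 mod 42. So 4^{552} ≡ 4^{6} ≡ 11 mod 43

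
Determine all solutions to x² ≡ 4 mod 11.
The square roots of 4 mod 11 are 9 and 2. Verify: 9² = 81 ≡ 4 mod 11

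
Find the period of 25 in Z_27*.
Powers of 25 mod 27: 25^1≡25, 25^2≡4, 25^3≡19, 25^4≡16, 25^5≡22, 25^6≡10, 25^7≡7, 25^8≡13, 25^9≡1. So the order of 25 is 9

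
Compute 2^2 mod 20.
2^{2} = 4 ≡ 4 mod 20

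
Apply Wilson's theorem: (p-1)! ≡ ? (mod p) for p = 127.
By Wilson's theorem, (126)! ≡ -1 ≡ 126 (mod 127)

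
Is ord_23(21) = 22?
Powers of 21 mod 23: 21^1≡21, 21^2≡4, 21^3≡15, 21^4≡16, 21^5≡14, 21^6≡18, 21^7≡10, 21^8≡3, 21^9≡17, 21^10≡12, 21^11≡22, 21^12≡2, 21^13≡19, 21^14≡8, 21^15≡7, 21^16≡9, 21^17≡5, 21^18≡13, 21^19≡20, 21^20≡6, 21^21≡11, 21^22≡1. First k with 21^k≡1 is k=22. Yes, ord_23(21) = 22.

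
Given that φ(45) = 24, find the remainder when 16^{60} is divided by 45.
By Euler: 16^{24} ≡ 1 mod 45 since gcd(16, 45) = 1. 60 = 2×24 + 12. So 16^{60} ≡ 16^{12} ≡ 1 mod 45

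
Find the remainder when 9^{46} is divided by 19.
By Fermat: 9^{18} ≡ 1 mod 19. 46 = 2×18 + 10. So 9^{46} ≡ 9^{10} ≡ 9 mod 19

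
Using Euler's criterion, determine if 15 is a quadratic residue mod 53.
By Euler's criterion: 15^{26} ≡ 1 mod 53. Since this equals 1, 15 is a QR.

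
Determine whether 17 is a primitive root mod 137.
17^{68} ≡ 1 mod 137 and 68 < 136, so ord_137(17) = 68 ≠ 136 and 17 is not a primitive root.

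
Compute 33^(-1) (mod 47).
Since 47 is prime, by Fermat 33^(-1) ≡ 33^{45} ≡ 10 (mod 47). Verify: 33 × 10 = 330 ≡ 1 (mod 47)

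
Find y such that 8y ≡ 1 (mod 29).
Since 29 is prime, by Fermat 8^(-1) ≡ 8^{27} ≡ 11 (mod 29). Verify: 8 × 11 = 88 ≡ 1 (mod 29)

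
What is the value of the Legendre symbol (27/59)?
(27/59) = 27^{29} mod 59 = 1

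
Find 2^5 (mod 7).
By repeated squaring (mod 7): 2^{1}≡2, 2^{2}≡4, 2^{4}≡2. Then 2^{5} = 2^{4+1} ≡ 2 × 2 ≡ 4 (mod 7)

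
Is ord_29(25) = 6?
Powers of 25 mod 29: 25^1≡25, 25^2≡16, 25^3≡23, 25^4≡24, 25^5≡20, 25^6≡7, 25^7≡1. 25^6≡7≢1, so ord ≠ 6. No, the actual order is 7.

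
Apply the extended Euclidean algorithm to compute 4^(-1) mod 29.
Extended GCD: 4(-7) + 29(1) = 1. So 4^(-1) ≡ -7 ≡ 22 mod 29. Verify: 4 × 22 = 88 ≡ 1 mod 29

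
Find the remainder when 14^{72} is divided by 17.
By Fermat: 14^{16} ≡ 1 mod 17. 72 = 4×16 + 8. So 14^{72} ≡ 14^{8} ≡ 16 mod 17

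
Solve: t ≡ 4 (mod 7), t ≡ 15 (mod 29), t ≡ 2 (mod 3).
M = 7 × 29 × 3 = 609. M₁ = 87, y₁ ≡ 5 (mod 7). M₂ = 21, y₂ ≡ 18 (mod 29). M₃ = 203, y₃ ≡ 2 (mod 3). t = 4×87×5 + 15×21×18 + 2×203×2 ≡ 305 (mod 609)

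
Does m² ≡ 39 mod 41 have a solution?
By Euler's criterion: 39^{20} ≡ 1 mod 41. Since this equals 1, 39 is a QR.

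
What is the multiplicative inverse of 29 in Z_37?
Since 37 is prime, by Fermat 29^(-1) ≡ 29^{35} ≡ 23 mod 37. Verify: 29 × 23 = 667 ≡ 1 mod 37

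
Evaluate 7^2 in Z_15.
7^{2} = 49 ≡ 4 mod 15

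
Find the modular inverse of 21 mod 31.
Since 31 is prime, by Fermat 21^(-1) ≡ 21^{29} ≡ 3 (mod 31). Verify: 21 × 3 = 63 ≡ 1 (mod 31)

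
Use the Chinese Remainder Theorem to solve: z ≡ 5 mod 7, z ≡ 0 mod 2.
M = 7 × 2 = 14. M₁ = 2, y₁ ≡ 4 mod 7. M₂ = 7, y₂ ≡ 1 mod 2. z = 5×2×4 + 0×7×1 ≡ 12 mod 14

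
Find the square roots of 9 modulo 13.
The square roots of 9 mod 13 are 3 and 10. Verify: 3² = 9 ≡ 9 (mod 13)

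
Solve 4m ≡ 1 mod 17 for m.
Since 17 is prime, by Fermat 4^(-1) ≡ 4^{15} ≡ 13 mod 17. Verify: 4 × 13 = 52 ≡ 1 mod 17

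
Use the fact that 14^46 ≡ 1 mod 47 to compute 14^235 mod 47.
By Fermat: 14^{46} ≡ 1 mod 47. 235 ≡ 5 mod 46. So 14^{235} ≡ 14^{5} ≡ 3 mod 47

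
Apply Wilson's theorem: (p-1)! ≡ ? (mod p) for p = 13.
By Wilson's theorem, (12)! ≡ -1 ≡ 12 (mod 13)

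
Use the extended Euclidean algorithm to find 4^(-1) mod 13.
Extended GCD: 4(-3) + 13(1) = 1. So 4^(-1) ≡ -3 ≡ 10 mod 13. Verify: 4 × 10 = 40 ≡ 1 mod 13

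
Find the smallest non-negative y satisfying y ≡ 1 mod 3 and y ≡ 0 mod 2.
M = 3 × 2 = 6. M₁ = 2, y₁ ≡ 2 mod 3. M₂ = 3, y₂ ≡ 1 mod 2. y = 1×2×2 + 0×3×1 ≡ 4 mod 6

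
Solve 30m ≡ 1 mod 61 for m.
Since 61 is prime, by Fermat 30^(-1) ≡ 30^{59} ≡ 59 mod 61. Verify: 30 × 59 = 1770 ≡ 1 mod 61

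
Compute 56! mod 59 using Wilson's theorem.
(58)! = (56)! × (57) × (58) ≡ -1 mod 59. So (56)! ≡ -1 × [(58)(57)]^(-1) ≡ 29 mod 59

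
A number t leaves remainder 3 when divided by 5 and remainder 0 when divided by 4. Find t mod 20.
M = 5 × 4 = 20. M₁ = 4, y₁ ≡ 4 mod 5. M₂ = 5, y₂ ≡ 1 mod 4. t = 3×4×4 + 0×5×1 ≡ 8 mod 20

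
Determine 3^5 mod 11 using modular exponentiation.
By repeated squaring mod 11: 3^{1}≡3, 3^{2}≡9, 3^{4}≡4. Then 3^{5} = 3^{4+1} ≡ 4 × 3 ≡ 1 mod 11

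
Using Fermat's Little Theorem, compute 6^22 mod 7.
By Fermat: 6^{6} ≡ 1 (mod 7). 22 = 3×6 + 4. So 6^{22} ≡ 6^{4} ≡ 1 (mod 7)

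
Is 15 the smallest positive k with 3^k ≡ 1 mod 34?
Powers of 3 mod 34: 3^1≡3, 3^2≡9, 3^3≡27, 3^4≡13, 3^5≡5, 3^6≡15, 3^7≡11, 3^8≡33, 3^9≡31, 3^10≡25, 3^11≡7, 3^12≡21, 3^13≡29, 3^14≡19, 3^15≡23, 3^16≡1. 3^15≡23≢1, so ord ≠ 15. No, the actual order is 16.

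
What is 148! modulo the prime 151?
(150)! = (148)! × (149) × (150) ≡ -1 mod 151. So (148)! ≡ -1 × [(150)(149)]^(-1) ≡ 75 mod 151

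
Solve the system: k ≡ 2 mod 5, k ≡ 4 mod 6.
M = 5 × 6 = 30. M₁ = 6, y₁ ≡ 1 mod 5. M₂ = 5, y₂ ≡ 5 mod 6. k = 2×6×1 + 4×5×5 ≡ 22 mod 30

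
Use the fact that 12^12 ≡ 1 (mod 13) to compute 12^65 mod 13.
By Fermat: 12^{12} ≡ 1 (mod 13). 65 = 5×12 + 5. So 12^{65} ≡ 12^{5} ≡ 12 (mod 13)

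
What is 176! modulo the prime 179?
(178)! = (176)! × (177) × (178) ≡ -1 mod 179. So (176)! ≡ -1 × [(178)(177)]^(-1) ≡ 89 mod 179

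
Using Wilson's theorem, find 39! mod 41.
(40)! = (39)! × (40) ≡ -1 mod 41. So (39)! ≡ -1 × (40)^(-1) ≡ (-1)×(-1) = 1 mod 41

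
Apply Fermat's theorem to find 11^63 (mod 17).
By Fermat: 11^{16} ≡ 1 (mod 17). 63 = 3×16 + 15. So 11^{63} ≡ 11^{15} ≡ 14 (mod 17)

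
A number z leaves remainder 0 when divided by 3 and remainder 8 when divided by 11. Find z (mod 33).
M = 3 × 11 = 33. M₁ = 11, y₁ ≡ 2 (mod 3). M₂ = 3, y₂ ≡ 4 (mod 11). z = 0×11×2 + 8×3×4 ≡ 30 (mod 33)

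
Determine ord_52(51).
Powers of 51 mod 52: 51^1≡51, 51^2≡1. ord_52(51) = 2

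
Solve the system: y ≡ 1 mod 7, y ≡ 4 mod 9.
M = 7 × 9 = 63. M₁ = 9, y₁ ≡ 4 mod 7. M₂ = 7, y₂ ≡ 4 mod 9. y = 1×9×4 + 4×7×4 ≡ 22 mod 63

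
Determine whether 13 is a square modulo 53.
By Euler's criterion: 13^{26} ≡ 1 (mod 53). Since this equals 1, 13 is a QR.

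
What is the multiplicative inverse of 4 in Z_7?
Since 7 is prime, by Fermat 4^(-1) ≡ 4^{5} ≡ 2 (mod 7). Verify: 4 × 2 = 8 ≡ 1 (mod 7)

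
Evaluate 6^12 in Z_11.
Using Fermat: 6^{10} ≡ 1 (mod 11). 12 ≡ 2 (mod 10). So 6^{12} ≡ 6^{2} ≡ 3 (mod 11)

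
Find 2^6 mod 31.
By repeated squaring mod 31: 2^{1}≡2, 2^{2}≡4, 2^{4}≡16. Then 2^{6} = 2^{4+2} ≡ 16 × 4 ≡ 2 mod 31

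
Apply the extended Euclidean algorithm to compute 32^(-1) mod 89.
Extended GCD: 32(-25) + 89(9) = 1. So 32^(-1) ≡ -25 ≡ 64 (mod 89). Verify: 32 × 64 = 2048 ≡ 1 (mod 89)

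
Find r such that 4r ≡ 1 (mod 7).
Since 7 is prime, by Fermat 4^(-1) ≡ 4^{5} ≡ 2 (mod 7). Verify: 4 × 2 = 8 ≡ 1 (mod 7)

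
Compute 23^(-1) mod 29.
Since 29 is prime, by Fermat 23^(-1) ≡ 23^{27} ≡ 24 mod 29. Verify: 23 × 24 = 552 ≡ 1 mod 29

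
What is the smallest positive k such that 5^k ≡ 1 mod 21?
Powers of 5 mod 21: 5^1≡5, 5^2≡4, 5^3≡20, 5^4≡16, 5^5≡17, 5^6≡1. Order = 6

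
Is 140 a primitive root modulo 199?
140^{33} ≡ 1 mod 199 and 33 < 198, so ord_199(140) = 33 ≠ 198 and 140 is not a primitive root.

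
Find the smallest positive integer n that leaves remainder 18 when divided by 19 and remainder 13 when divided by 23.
M = 19 × 23 = 437. M₁ = 23, y₁ ≡ 5 (mod 19). M₂ = 19, y₂ ≡ 17 (mod 23). n = 18×23×5 + 13×19×17 ≡ 151 (mod 437)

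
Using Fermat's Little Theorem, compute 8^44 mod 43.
By Fermat: 8^{42} ≡ 1 (mod 43). So 8^{44} = 8^{42} · 8^{2} ≡ 8^{2} ≡ 21 (mod 43)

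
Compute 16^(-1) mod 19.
Since 19 is prime, by Fermat 16^(-1) ≡ 16^{17} ≡ 6 mod 19. Verify: 16 × 6 = 96 ≡ 1 mod 19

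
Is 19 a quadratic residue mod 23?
By Euler's criterion: 19^{11} ≡ 22 (mod 23). Since this equals -1 (≡ 22), 19 is not a QR.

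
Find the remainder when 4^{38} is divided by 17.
By Fermat: 4^{16} ≡ 1 (mod 17). 38 = 2×16 + 6. So 4^{38} ≡ 4^{6} ≡ 16 (mod 17)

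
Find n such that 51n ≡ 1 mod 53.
Since 53 is prime, by Fermat 51^(-1) ≡ 51^{51} ≡ 26 mod 53. Verify: 51 × 26 = 1326 ≡ 1 mod 53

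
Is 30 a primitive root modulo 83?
30^{41} ≡ 1 mod 83 and 41 < 82, so ord_83(30) = 41 ≠ 82 and 30 is not a primitive root.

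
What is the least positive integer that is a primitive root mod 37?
g = 2. For each prime q|36: 2^{18}≡36, 2^{12}≡26, none ≡ 1, so ord_37(2) = 36 and 2 is a primitive root.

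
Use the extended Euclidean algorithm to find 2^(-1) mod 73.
Extended GCD: 2(-36) + 73(1) = 1. So 2^(-1) ≡ -36 ≡ 37 (mod 73). Verify: 2 × 37 = 74 ≡ 1 (mod 73)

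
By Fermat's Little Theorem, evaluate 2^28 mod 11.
By Fermat: 2^{10} ≡ 1 mod 11. 28 = 2×10 + 8. So 2^{28} ≡ 2^{8} ≡ 3 mod 11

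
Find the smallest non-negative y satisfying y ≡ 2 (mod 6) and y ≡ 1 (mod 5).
M = 6 × 5 = 30. M₁ = 5, y₁ ≡ 5 (mod 6). M₂ = 6, y₂ ≡ 1 (mod 5). y = 2×5×5 + 1×6×1 ≡ 26 (mod 30)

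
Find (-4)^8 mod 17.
By repeated squaring mod 17: (-4)^{1}≡13, (-4)^{2}≡16, (-4)^{4}≡1, (-4)^{8}≡1. So (-4)^{8} ≡ 1 mod 17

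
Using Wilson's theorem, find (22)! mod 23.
By Wilson's theorem, (22)! ≡ -1 ≡ 22 mod 23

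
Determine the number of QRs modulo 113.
For prime 113, there are (p-1)/2 = (113-1)/2 = 56 quadratic residues (excluding 0).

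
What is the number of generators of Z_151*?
Number of primitive roots mod 151 = φ(p-1) = φ(150) = 40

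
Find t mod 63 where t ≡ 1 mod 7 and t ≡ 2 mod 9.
M = 7 × 9 = 63. M₁ = 9, y₁ ≡ 4 mod 7. M₂ = 7, y₂ ≡ 4 mod 9. t = 1×9×4 + 2×7×4 ≡ 29 mod 63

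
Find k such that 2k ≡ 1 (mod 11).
Since 11 is prime, by Fermat 2^(-1) ≡ 2^{9} ≡ 6 (mod 11). Verify: 2 × 6 = 12 ≡ 1 (mod 11)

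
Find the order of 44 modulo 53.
Powers of 44 mod 53: 44^1≡44, 44^2≡28, 44^3≡13, 44^4≡42, 44^5≡46, 44^6≡10, 44^7≡16, 44^8≡15, 44^9≡24, 44^10≡49, 44^11≡36, 44^12≡47, 44^13≡1. So the order of 44 is 13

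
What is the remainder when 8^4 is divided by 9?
8^{4} = 4096 ≡ 1 (mod 9)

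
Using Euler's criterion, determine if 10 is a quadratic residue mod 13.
By Euler's criterion: 10^{6} ≡ 1 (mod 13). Since this equals 1, 10 is a QR.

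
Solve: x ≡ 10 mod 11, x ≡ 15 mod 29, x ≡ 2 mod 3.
M = 11 × 29 × 3 = 957. M₁ = 87, y₁ ≡ 10 mod 11. M₂ = 33, y₂ ≡ 22 mod 29. M₃ = 319, y₃ ≡ 1 mod 3. x = 10×87×10 + 15×33×22 + 2×319×1 ≡ 131 mod 957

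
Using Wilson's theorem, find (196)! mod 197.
By Wilson's theorem, (196)! ≡ -1 ≡ 196 mod 197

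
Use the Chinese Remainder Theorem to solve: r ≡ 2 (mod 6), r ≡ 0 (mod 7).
M = 6 × 7 = 42. M₁ = 7, y₁ ≡ 1 (mod 6). M₂ = 6, y₂ ≡ 6 (mod 7). r = 2×7×1 + 0×6×6 ≡ 14 (mod 42)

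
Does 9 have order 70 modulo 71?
9^{35} ≡ 1 mod 71 and 35 < 70, so ord_71(9) = 35 ≠ 70 and 9 is not a primitive root.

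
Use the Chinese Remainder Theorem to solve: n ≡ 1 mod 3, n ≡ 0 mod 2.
M = 3 × 2 = 6. M₁ = 2, y₁ ≡ 2 mod 3. M₂ = 3, y₂ ≡ 1 mod 2. n = 1×2×2 + 0×3×1 ≡ 4 mod 6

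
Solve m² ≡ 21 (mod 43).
The square roots of 21 mod 43 are 35 and 8. Verify: 35² = 1225 ≡ 21 (mod 43)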